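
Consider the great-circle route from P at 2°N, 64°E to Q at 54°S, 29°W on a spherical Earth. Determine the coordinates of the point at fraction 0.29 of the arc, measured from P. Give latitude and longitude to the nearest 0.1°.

≈ 19.7°S, 47.5°E

From cos δ = sin φ₁ sin φ₂ + cos φ₁ cos φ₂ cos Δλ, the central angle is δ ≈ 1.630 rad (93.4°).
Interpolate at f = 0.29 with slerp weights a = sin((1−f)δ)/sin δ ≈ 0.917, b = sin(fδ)/sin δ ≈ 0.456.
p = a·p₁ + b·p₂ ≈ (0.636, 0.694, -0.337); φ = arcsin(p_z) ≈ -19.69°, λ = atan2(p_y, p_x) ≈ 47.48°.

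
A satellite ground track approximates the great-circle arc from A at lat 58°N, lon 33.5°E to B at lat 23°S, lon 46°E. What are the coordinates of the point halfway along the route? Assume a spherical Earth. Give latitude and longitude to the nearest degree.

Write both endpoints as unit vectors p₁, p₂ with components (cos φ cos λ, cos φ sin λ, sin φ).
The central angle between the endpoints is δ = arccos(p₁·p₂) ≈ 1.425 rad (81.7°).
Interpolate at f = 1/2 with slerp weights a = sin((1−f)δ)/sin δ ≈ 0.661, b = sin(fδ)/sin δ ≈ 0.661.
p = a·p₁ + b·p₂ ≈ (0.715, 0.631, 0.302); φ = arcsin(p_z) ≈ 17.59°, λ = atan2(p_y, p_x) ≈ 41.44°.

≈ lat 18°N, lon 41°E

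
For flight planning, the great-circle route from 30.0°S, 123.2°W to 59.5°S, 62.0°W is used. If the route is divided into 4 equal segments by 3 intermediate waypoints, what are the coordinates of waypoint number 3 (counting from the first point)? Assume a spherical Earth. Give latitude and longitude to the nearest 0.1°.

≈ 55.7°S, 84.4°W

The haversine formula gives a central angle δ ≈ 0.873 rad (50.0°) between the endpoints.
Interpolate at f = 3/4 with slerp weights a = sin((1−f)δ)/sin δ ≈ 0.283, b = sin(fδ)/sin δ ≈ 0.795.
p = a·p₁ + b·p₂ ≈ (0.055, -0.561, -0.826); φ = arcsin(p_z) ≈ -55.69°, λ = atan2(p_y, p_x) ≈ -84.36°.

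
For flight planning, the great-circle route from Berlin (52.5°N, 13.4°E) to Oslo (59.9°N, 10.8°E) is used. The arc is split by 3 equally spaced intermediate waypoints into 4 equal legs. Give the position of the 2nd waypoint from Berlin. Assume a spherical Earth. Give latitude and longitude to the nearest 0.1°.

Convert each endpoint to a unit vector on the sphere (x = cos φ cos λ, y = cos φ sin λ, z = sin φ).
The central angle between the endpoints is δ = arccos(p₁·p₂) ≈ 0.132 rad (7.5°).
Interpolate at f = 2/4 with slerp weights a = sin((1−f)δ)/sin δ ≈ 0.501, b = sin(fδ)/sin δ ≈ 0.501.
p = a·p₁ + b·p₂ ≈ (0.544, 0.118, 0.831); φ = arcsin(p_z) ≈ 56.21°, λ = atan2(p_y, p_x) ≈ 12.23°.

≈ 56.2°N, 12.2°E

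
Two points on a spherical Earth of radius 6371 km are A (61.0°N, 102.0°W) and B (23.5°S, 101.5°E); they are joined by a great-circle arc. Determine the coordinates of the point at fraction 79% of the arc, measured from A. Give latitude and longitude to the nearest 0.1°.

Write both endpoints as unit vectors p₁, p₂ with components (cos φ cos λ, cos φ sin λ, sin φ).
The central angle between the endpoints is δ = arccos(p₁·p₂) ≈ 2.429 rad (139.2°).
Interpolate at f = 0.79 with slerp weights a = sin((1−f)δ)/sin δ ≈ 0.746, b = sin(fδ)/sin δ ≈ 1.437.
p = a·p₁ + b·p₂ ≈ (-0.338, 0.938, 0.080); φ = arcsin(p_z) ≈ 4.57°, λ = atan2(p_y, p_x) ≈ 109.82°.

≈ (4.6°N, 109.8°E)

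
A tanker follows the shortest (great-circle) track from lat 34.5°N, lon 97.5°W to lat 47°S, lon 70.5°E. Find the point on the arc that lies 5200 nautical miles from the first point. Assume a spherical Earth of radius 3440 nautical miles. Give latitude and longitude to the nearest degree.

≈ lat 41°S, lon 52°W

The haversine formula gives a central angle δ ≈ 2.873 rad (164.6°) between the endpoints. The total great-circle distance is δ·R ≈ 2.873 × 3440 ≈ 9881 nmi, so the target fraction is f = 5200/9881 ≈ 0.526.
Interpolate at f ≈ 0.526 with slerp weights a = sin((1−f)δ)/sin δ ≈ 3.679, b = sin(fδ)/sin δ ≈ 3.755.
p = a·p₁ + b·p₂ ≈ (0.459, -0.592, -0.662); φ = arcsin(p_z) ≈ -41.48°, λ = atan2(p_y, p_x) ≈ -52.21°.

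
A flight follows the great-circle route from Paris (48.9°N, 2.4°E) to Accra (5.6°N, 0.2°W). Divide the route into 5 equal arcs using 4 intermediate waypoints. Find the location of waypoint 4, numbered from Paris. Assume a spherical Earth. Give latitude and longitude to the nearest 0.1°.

Convert each endpoint to a unit vector on the sphere (x = cos φ cos λ, y = cos φ sin λ, z = sin φ).
The central angle between the endpoints is δ = arccos(p₁·p₂) ≈ 0.757 rad (43.4°).
Interpolate at f = 4/5 with slerp weights a = sin((1−f)δ)/sin δ ≈ 0.220, b = sin(fδ)/sin δ ≈ 0.829.
p = a·p₁ + b·p₂ ≈ (0.969, 0.003, 0.246); φ = arcsin(p_z) ≈ 14.26°, λ = atan2(p_y, p_x) ≈ 0.19°.

≈ 14.3°N, 0.2°E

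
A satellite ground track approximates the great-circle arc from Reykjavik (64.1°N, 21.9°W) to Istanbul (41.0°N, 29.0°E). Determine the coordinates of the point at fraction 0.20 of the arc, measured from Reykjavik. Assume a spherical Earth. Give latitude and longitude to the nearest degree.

Convert each endpoint to a unit vector on the sphere (x = cos φ cos λ, y = cos φ sin λ, z = sin φ).
The central angle between the endpoints is δ = arccos(p₁·p₂) ≈ 0.647 rad (37.1°).
Interpolate at f = 0.20 with slerp weights a = sin((1−f)δ)/sin δ ≈ 0.821, b = sin(fδ)/sin δ ≈ 0.214.
p = a·p₁ + b·p₂ ≈ (0.474, -0.055, 0.879); φ = arcsin(p_z) ≈ 61.50°, λ = atan2(p_y, p_x) ≈ -6.67°.

≈ 61°N, 7°W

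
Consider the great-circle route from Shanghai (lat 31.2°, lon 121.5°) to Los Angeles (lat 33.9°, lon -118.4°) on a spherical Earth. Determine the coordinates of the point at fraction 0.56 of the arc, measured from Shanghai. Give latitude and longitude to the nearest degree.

Convert each endpoint to a unit vector on the sphere (x = cos φ cos λ, y = cos φ sin λ, z = sin φ).
The central angle between the endpoints is δ = arccos(p₁·p₂) ≈ 1.638 rad (93.8°).
Interpolate at f = 0.56 with slerp weights a = sin((1−f)δ)/sin δ ≈ 0.661, b = sin(fδ)/sin δ ≈ 0.796.
p = a·p₁ + b·p₂ ≈ (-0.610, -0.099, 0.786); φ = arcsin(p_z) ≈ 51.85°, λ = atan2(p_y, p_x) ≈ -170.81°.

≈ lat 52°, lon -171°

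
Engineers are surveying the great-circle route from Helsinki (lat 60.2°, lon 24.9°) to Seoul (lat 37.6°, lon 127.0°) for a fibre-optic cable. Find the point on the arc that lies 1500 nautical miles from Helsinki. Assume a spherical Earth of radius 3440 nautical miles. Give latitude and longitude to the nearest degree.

≈ lat 63°, lon 79°

Write both endpoints as unit vectors p₁, p₂ with components (cos φ cos λ, cos φ sin λ, sin φ).
The central angle between the endpoints is δ = arccos(p₁·p₂) ≈ 1.107 rad (63.5°). The total great-circle distance is δ·R ≈ 1.107 × 3440 ≈ 3810 nmi, so the target fraction is f = 1500/3810 ≈ 0.394.
Interpolate at f ≈ 0.394 with slerp weights a = sin((1−f)δ)/sin δ ≈ 0.695, b = sin(fδ)/sin δ ≈ 0.472.
p = a·p₁ + b·p₂ ≈ (0.088, 0.444, 0.892); φ = arcsin(p_z) ≈ 63.07°, λ = atan2(p_y, p_x) ≈ 78.75°.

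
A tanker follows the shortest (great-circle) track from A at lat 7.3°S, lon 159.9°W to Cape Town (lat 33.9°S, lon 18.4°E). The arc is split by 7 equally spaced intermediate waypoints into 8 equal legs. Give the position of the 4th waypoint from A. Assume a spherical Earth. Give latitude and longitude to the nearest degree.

Write both endpoints as unit vectors p₁, p₂ with components (cos φ cos λ, cos φ sin λ, sin φ).
The central angle between the endpoints is δ = arccos(p₁·p₂) ≈ 2.422 rad (138.8°).
Interpolate at f = 4/8 with slerp weights a = sin((1−f)δ)/sin δ ≈ 1.420, b = sin(fδ)/sin δ ≈ 1.420.
p = a·p₁ + b·p₂ ≈ (-0.204, -0.112, -0.972); φ = arcsin(p_z) ≈ -76.52°, λ = atan2(p_y, p_x) ≈ -151.27°.

≈ lat 77°S, lon 151°W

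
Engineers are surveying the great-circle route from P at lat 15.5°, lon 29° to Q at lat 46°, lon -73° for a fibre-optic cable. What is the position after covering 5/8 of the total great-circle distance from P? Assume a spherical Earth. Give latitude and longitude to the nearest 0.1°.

From cos δ = sin φ₁ sin φ₂ + cos φ₁ cos φ₂ cos Δλ, the central angle is δ ≈ 1.518 rad (87.0°).
Interpolate at f = 5/8 with slerp weights a = sin((1−f)δ)/sin δ ≈ 0.540, b = sin(fδ)/sin δ ≈ 0.814.
p = a·p₁ + b·p₂ ≈ (0.620, -0.288, 0.730); φ = arcsin(p_z) ≈ 46.85°, λ = atan2(p_y, p_x) ≈ -24.95°.

≈ lat 46.9°, lon -24.9°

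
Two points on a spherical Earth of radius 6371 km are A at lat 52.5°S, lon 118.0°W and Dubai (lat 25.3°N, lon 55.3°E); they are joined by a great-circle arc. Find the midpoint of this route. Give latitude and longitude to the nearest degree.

≈ lat 50°S, lon 42°E

Write both endpoints as unit vectors p₁, p₂ with components (cos φ cos λ, cos φ sin λ, sin φ).
The central angle between the endpoints is δ = arccos(p₁·p₂) ≈ 2.659 rad (152.3°).
Interpolate at f = 1/2 with slerp weights a = sin((1−f)δ)/sin δ ≈ 2.091, b = sin(fδ)/sin δ ≈ 2.091.
p = a·p₁ + b·p₂ ≈ (0.479, 0.430, -0.765); φ = arcsin(p_z) ≈ -49.94°, λ = atan2(p_y, p_x) ≈ 41.96°.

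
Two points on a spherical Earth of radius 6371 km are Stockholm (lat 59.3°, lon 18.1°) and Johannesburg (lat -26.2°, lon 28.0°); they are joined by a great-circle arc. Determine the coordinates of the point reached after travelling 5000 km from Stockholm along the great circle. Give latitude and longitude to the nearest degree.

≈ lat 15°, lon 25°

Write both endpoints as unit vectors p₁, p₂ with components (cos φ cos λ, cos φ sin λ, sin φ).
The central angle between the endpoints is δ = arccos(p₁·p₂) ≈ 1.499 rad (85.9°). The total great-circle distance is δ·R ≈ 1.499 × 6371 ≈ 9551 km, so the target fraction is f = 5000/9551 ≈ 0.524.
Interpolate at f ≈ 0.524 with slerp weights a = sin((1−f)δ)/sin δ ≈ 0.657, b = sin(fδ)/sin δ ≈ 0.709.
p = a·p₁ + b·p₂ ≈ (0.880, 0.403, 0.252); φ = arcsin(p_z) ≈ 14.59°, λ = atan2(p_y, p_x) ≈ 24.58°.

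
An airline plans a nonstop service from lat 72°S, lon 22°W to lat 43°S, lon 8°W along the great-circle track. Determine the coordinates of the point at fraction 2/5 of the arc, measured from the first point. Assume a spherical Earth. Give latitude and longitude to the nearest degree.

≈ lat 61°S, lon 13°W

The haversine formula gives a central angle δ ≈ 0.520 rad (29.8°) between the endpoints.
Interpolate at f = 2/5 with slerp weights a = sin((1−f)δ)/sin δ ≈ 0.618, b = sin(fδ)/sin δ ≈ 0.416.
p = a·p₁ + b·p₂ ≈ (0.478, -0.114, -0.871); φ = arcsin(p_z) ≈ -60.57°, λ = atan2(p_y, p_x) ≈ -13.39°.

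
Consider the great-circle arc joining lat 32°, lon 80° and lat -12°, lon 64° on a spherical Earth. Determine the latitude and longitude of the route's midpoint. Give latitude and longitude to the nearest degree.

≈ lat 10°, lon 71°

Write both endpoints as unit vectors p₁, p₂ with components (cos φ cos λ, cos φ sin λ, sin φ).
The central angle between the endpoints is δ = arccos(p₁·p₂) ≈ 0.813 rad (46.6°).
Interpolate at f = 1/2 with slerp weights a = sin((1−f)δ)/sin δ ≈ 0.544, b = sin(fδ)/sin δ ≈ 0.544.
p = a·p₁ + b·p₂ ≈ (0.314, 0.933, 0.175); φ = arcsin(p_z) ≈ 10.10°, λ = atan2(p_y, p_x) ≈ 71.43°.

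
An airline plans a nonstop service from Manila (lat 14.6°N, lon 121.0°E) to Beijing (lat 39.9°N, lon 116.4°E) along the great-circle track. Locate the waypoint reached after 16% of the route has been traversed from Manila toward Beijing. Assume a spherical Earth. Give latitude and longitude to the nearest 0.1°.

Write both endpoints as unit vectors p₁, p₂ with components (cos φ cos λ, cos φ sin λ, sin φ).
The central angle between the endpoints is δ = arccos(p₁·p₂) ≈ 0.447 rad (25.6°).
Interpolate at f = 0.16 with slerp weights a = sin((1−f)δ)/sin δ ≈ 0.848, b = sin(fδ)/sin δ ≈ 0.165.
p = a·p₁ + b·p₂ ≈ (-0.479, 0.817, 0.320); φ = arcsin(p_z) ≈ 18.66°, λ = atan2(p_y, p_x) ≈ 120.38°.

≈ lat 18.7°N, lon 120.4°E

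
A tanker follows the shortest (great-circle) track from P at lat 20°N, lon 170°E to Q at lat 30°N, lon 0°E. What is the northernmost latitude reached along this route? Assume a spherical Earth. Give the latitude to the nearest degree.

≈ 80°N

The great circle lies in the plane with unit normal n̂ = (p₁ × p₂)/|p₁ × p₂|.
Here n̂_z ≈ -0.182; the vertex latitude is φ_max = arccos|n̂_z| ≈ 79.5°.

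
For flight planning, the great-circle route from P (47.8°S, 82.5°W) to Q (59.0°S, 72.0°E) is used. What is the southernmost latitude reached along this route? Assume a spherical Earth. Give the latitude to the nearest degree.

The great circle lies in the plane with unit normal n̂ = (p₁ × p₂)/|p₁ × p₂|.
Here n̂_z ≈ +0.157; the vertex latitude is φ_max = arccos|n̂_z| ≈ 80.9°.
Check via Clairaut: cos φ_max = |cos φ₁| · sin C = cos(47.8°)·sin(166.5°) ≈ 0.157, again giving ≈ 80.9°.

≈ 81°S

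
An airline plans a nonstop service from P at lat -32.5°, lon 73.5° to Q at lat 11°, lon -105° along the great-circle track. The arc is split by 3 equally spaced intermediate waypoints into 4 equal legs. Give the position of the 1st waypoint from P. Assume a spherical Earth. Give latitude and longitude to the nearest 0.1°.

Write both endpoints as unit vectors p₁, p₂ with components (cos φ cos λ, cos φ sin λ, sin φ).
The central angle between the endpoints is δ = arccos(p₁·p₂) ≈ 2.766 rad (158.5°).
Interpolate at f = 1/4 with slerp weights a = sin((1−f)δ)/sin δ ≈ 2.385, b = sin(fδ)/sin δ ≈ 1.736.
p = a·p₁ + b·p₂ ≈ (0.130, 0.283, -0.950); φ = arcsin(p_z) ≈ -71.87°, λ = atan2(p_y, p_x) ≈ 65.26°.

≈ lat -71.9°, lon 65.3°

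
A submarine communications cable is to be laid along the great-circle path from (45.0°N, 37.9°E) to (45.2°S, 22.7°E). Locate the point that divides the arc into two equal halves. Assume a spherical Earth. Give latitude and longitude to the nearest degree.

≈ (0°N, 30°E)

Convert each endpoint to a unit vector on the sphere (x = cos φ cos λ, y = cos φ sin λ, z = sin φ).
The central angle between the endpoints is δ = arccos(p₁·p₂) ≈ 1.592 rad (91.2°).
Interpolate at f = 1/2 with slerp weights a = sin((1−f)δ)/sin δ ≈ 0.715, b = sin(fδ)/sin δ ≈ 0.715.
p = a·p₁ + b·p₂ ≈ (0.863, 0.505, -0.002); φ = arcsin(p_z) ≈ -0.10°, λ = atan2(p_y, p_x) ≈ 30.31°.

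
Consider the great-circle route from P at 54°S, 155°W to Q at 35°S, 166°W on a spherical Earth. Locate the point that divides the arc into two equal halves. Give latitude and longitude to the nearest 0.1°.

≈ 44.6°S, 161.4°W

Write both endpoints as unit vectors p₁, p₂ with components (cos φ cos λ, cos φ sin λ, sin φ).
The central angle between the endpoints is δ = arccos(p₁·p₂) ≈ 0.358 rad (20.5°).
Interpolate at f = 1/2 with slerp weights a = sin((1−f)δ)/sin δ ≈ 0.508, b = sin(fδ)/sin δ ≈ 0.508.
p = a·p₁ + b·p₂ ≈ (-0.675, -0.227, -0.703); φ = arcsin(p_z) ≈ -44.63°, λ = atan2(p_y, p_x) ≈ -161.41°.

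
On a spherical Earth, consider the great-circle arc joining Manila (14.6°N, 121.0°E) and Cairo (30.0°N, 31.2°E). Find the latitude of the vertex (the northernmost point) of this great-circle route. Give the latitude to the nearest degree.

The great circle lies in the plane with unit normal n̂ = (p₁ × p₂)/|p₁ × p₂|.
Here n̂_z ≈ -0.845; the vertex latitude is φ_max = arccos|n̂_z| ≈ 32.3°.

≈ 32°N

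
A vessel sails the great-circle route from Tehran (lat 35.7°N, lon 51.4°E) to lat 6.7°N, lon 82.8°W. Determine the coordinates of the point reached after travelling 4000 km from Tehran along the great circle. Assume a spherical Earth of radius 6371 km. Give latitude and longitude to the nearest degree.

Convert each endpoint to a unit vector on the sphere (x = cos φ cos λ, y = cos φ sin λ, z = sin φ).
The central angle between the endpoints is δ = arccos(p₁·p₂) ≈ 2.088 rad (119.6°). The total great-circle distance is δ·R ≈ 2.088 × 6371 ≈ 13301 km, so the target fraction is f = 4000/13301 ≈ 0.301.
Interpolate at f ≈ 0.301 with slerp weights a = sin((1−f)δ)/sin δ ≈ 1.143, b = sin(fδ)/sin δ ≈ 0.676.
p = a·p₁ + b·p₂ ≈ (0.663, 0.060, 0.746); φ = arcsin(p_z) ≈ 48.24°, λ = atan2(p_y, p_x) ≈ 5.15°.

≈ lat 48°N, lon 5°E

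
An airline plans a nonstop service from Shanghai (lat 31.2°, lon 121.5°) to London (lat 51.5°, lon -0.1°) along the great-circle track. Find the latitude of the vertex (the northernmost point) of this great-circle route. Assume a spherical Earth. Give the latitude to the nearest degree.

≈ 63°

The great circle lies in the plane with unit normal n̂ = (p₁ × p₂)/|p₁ × p₂|.
Here n̂_z ≈ -0.457; the vertex latitude is φ_max = arccos|n̂_z| ≈ 62.8°.
Check via Clairaut: cos φ_max = |cos φ₁| · sin C = cos(31.2°)·sin(32.3°) ≈ 0.457, again giving ≈ 62.8°.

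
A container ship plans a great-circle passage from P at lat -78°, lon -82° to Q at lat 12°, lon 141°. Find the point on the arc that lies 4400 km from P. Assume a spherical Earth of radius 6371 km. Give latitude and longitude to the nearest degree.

≈ lat -58°, lon 157°

From cos δ = sin φ₁ sin φ₂ + cos φ₁ cos φ₂ cos Δλ, the central angle is δ ≈ 1.931 rad (110.6°). The total great-circle distance is δ·R ≈ 1.931 × 6371 ≈ 12300 km, so the target fraction is f = 4400/12300 ≈ 0.358.
Interpolate at f ≈ 0.358 with slerp weights a = sin((1−f)δ)/sin δ ≈ 1.010, b = sin(fδ)/sin δ ≈ 0.681.
p = a·p₁ + b·p₂ ≈ (-0.488, 0.211, -0.847); φ = arcsin(p_z) ≈ -57.88°, λ = atan2(p_y, p_x) ≈ 156.63°.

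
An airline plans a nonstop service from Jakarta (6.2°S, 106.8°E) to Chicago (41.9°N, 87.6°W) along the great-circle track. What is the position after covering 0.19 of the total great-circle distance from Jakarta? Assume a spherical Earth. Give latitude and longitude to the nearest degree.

≈ 20°N, 115°E

The haversine formula gives a central angle δ ≈ 2.480 rad (142.1°) between the endpoints.
Interpolate at f = 0.19 with slerp weights a = sin((1−f)δ)/sin δ ≈ 1.474, b = sin(fδ)/sin δ ≈ 0.739.
p = a·p₁ + b·p₂ ≈ (-0.400, 0.853, 0.334); φ = arcsin(p_z) ≈ 19.52°, λ = atan2(p_y, p_x) ≈ 115.14°.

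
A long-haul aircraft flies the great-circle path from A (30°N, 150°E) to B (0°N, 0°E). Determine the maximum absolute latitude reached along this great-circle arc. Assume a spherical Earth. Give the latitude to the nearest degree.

≈ 49°N

The great circle lies in the plane with unit normal n̂ = (p₁ × p₂)/|p₁ × p₂|.
Here n̂_z ≈ -0.655; the vertex latitude is φ_max = arccos|n̂_z| ≈ 49.1°.
Check via Clairaut: cos φ_max = |cos φ₁| · sin C = cos(30.0°)·sin(49.1°) ≈ 0.655, again giving ≈ 49.1°.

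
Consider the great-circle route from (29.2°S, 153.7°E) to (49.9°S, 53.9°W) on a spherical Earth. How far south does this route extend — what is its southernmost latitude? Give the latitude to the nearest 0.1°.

≈ 74.8°S

The great circle lies in the plane with unit normal n̂ = (p₁ × p₂)/|p₁ × p₂|.
Here n̂_z ≈ +0.263; the vertex latitude is φ_max = arccos|n̂_z| ≈ 74.8°.
Check via Clairaut: cos φ_max = |cos φ₁| · sin C = cos(29.2°)·sin(162.5°) ≈ 0.263, again giving ≈ 74.8°.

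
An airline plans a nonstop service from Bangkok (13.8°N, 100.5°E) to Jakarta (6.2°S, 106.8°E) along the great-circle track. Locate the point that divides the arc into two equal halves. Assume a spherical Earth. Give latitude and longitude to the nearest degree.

≈ (4°N, 104°E)

Convert each endpoint to a unit vector on the sphere (x = cos φ cos λ, y = cos φ sin λ, z = sin φ).
The central angle between the endpoints is δ = arccos(p₁·p₂) ≈ 0.366 rad (21.0°).
Interpolate at f = 1/2 with slerp weights a = sin((1−f)δ)/sin δ ≈ 0.508, b = sin(fδ)/sin δ ≈ 0.508.
p = a·p₁ + b·p₂ ≈ (-0.236, 0.969, 0.066); φ = arcsin(p_z) ≈ 3.81°, λ = atan2(p_y, p_x) ≈ 103.69°.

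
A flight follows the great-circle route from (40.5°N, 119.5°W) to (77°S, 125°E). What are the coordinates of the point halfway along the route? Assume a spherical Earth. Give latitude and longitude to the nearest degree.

≈ (25°S, 137°W)

Write both endpoints as unit vectors p₁, p₂ with components (cos φ cos λ, cos φ sin λ, sin φ).
The central angle between the endpoints is δ = arccos(p₁·p₂) ≈ 2.355 rad (134.9°).
Interpolate at f = 1/2 with slerp weights a = sin((1−f)δ)/sin δ ≈ 1.305, b = sin(fδ)/sin δ ≈ 1.305.
p = a·p₁ + b·p₂ ≈ (-0.657, -0.623, -0.424); φ = arcsin(p_z) ≈ -25.09°, λ = atan2(p_y, p_x) ≈ -136.51°.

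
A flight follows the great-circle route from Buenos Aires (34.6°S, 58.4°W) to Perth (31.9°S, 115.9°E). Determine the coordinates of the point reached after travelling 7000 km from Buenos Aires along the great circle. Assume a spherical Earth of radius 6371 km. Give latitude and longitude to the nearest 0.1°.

Convert each endpoint to a unit vector on the sphere (x = cos φ cos λ, y = cos φ sin λ, z = sin φ).
The central angle between the endpoints is δ = arccos(p₁·p₂) ≈ 1.977 rad (113.3°). The total great-circle distance is δ·R ≈ 1.977 × 6371 ≈ 12597 km, so the target fraction is f = 7000/12597 ≈ 0.556.
Interpolate at f ≈ 0.556 with slerp weights a = sin((1−f)δ)/sin δ ≈ 0.838, b = sin(fδ)/sin δ ≈ 0.970.
p = a·p₁ + b·p₂ ≈ (0.002, 0.153, -0.988); φ = arcsin(p_z) ≈ -81.20°, λ = atan2(p_y, p_x) ≈ 89.29°.

≈ 81.2°S, 89.3°E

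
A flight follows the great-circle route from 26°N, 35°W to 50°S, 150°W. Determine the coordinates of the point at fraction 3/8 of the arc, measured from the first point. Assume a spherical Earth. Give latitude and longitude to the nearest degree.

≈ 9°S, 67°W

The haversine formula gives a central angle δ ≈ 2.189 rad (125.4°) between the endpoints.
Interpolate at f = 3/8 with slerp weights a = sin((1−f)δ)/sin δ ≈ 1.202, b = sin(fδ)/sin δ ≈ 0.898.
p = a·p₁ + b·p₂ ≈ (0.385, -0.909, -0.161); φ = arcsin(p_z) ≈ -9.27°, λ = atan2(p_y, p_x) ≈ -67.03°.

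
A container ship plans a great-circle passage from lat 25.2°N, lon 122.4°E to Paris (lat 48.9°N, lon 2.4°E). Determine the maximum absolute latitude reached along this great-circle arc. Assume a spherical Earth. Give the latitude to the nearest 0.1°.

≈ 59.0°N

The great circle lies in the plane with unit normal n̂ = (p₁ × p₂)/|p₁ × p₂|.
Here n̂_z ≈ -0.515; the vertex latitude is φ_max = arccos|n̂_z| ≈ 59.0°.
Check via Clairaut: cos φ_max = |cos φ₁| · sin C = cos(25.2°)·sin(34.7°) ≈ 0.515, again giving ≈ 59.0°.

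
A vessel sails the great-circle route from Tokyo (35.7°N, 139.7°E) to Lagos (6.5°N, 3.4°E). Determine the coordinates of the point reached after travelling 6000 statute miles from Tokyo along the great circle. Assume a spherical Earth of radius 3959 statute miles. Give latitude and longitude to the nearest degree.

The haversine formula gives a central angle δ ≈ 2.114 rad (121.1°) between the endpoints. The total great-circle distance is δ·R ≈ 2.114 × 3959 ≈ 8371 mi, so the target fraction is f = 6000/8371 ≈ 0.717.
Interpolate at f ≈ 0.717 with slerp weights a = sin((1−f)δ)/sin δ ≈ 0.659, b = sin(fδ)/sin δ ≈ 1.167.
p = a·p₁ + b·p₂ ≈ (0.749, 0.415, 0.516); φ = arcsin(p_z) ≈ 31.10°, λ = atan2(p_y, p_x) ≈ 28.97°.

≈ 31°N, 29°E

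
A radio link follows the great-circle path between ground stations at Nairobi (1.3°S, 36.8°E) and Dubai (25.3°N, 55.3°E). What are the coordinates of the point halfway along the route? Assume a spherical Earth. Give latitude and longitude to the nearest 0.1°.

≈ 12.2°N, 45.6°E

The haversine formula gives a central angle δ ≈ 0.560 rad (32.1°) between the endpoints.
Interpolate at f = 1/2 with slerp weights a = sin((1−f)δ)/sin δ ≈ 0.520, b = sin(fδ)/sin δ ≈ 0.520.
p = a·p₁ + b·p₂ ≈ (0.684, 0.698, 0.211); φ = arcsin(p_z) ≈ 12.15°, λ = atan2(p_y, p_x) ≈ 45.58°.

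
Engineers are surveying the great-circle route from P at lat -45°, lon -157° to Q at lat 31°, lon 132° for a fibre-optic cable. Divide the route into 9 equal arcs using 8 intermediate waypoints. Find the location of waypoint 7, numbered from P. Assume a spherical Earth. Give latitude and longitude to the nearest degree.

Convert each endpoint to a unit vector on the sphere (x = cos φ cos λ, y = cos φ sin λ, z = sin φ).
The central angle between the endpoints is δ = arccos(p₁·p₂) ≈ 1.738 rad (99.6°).
Interpolate at f = 7/9 with slerp weights a = sin((1−f)δ)/sin δ ≈ 0.382, b = sin(fδ)/sin δ ≈ 0.990.
p = a·p₁ + b·p₂ ≈ (-0.817, 0.525, 0.240); φ = arcsin(p_z) ≈ 13.87°, λ = atan2(p_y, p_x) ≈ 147.26°.

≈ lat 14°, lon 147°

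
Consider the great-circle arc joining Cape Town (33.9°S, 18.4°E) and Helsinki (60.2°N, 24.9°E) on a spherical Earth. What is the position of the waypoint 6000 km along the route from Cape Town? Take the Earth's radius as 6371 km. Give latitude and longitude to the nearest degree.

≈ 20°N, 21°E

From cos δ = sin φ₁ sin φ₂ + cos φ₁ cos φ₂ cos Δλ, the central angle is δ ≈ 1.645 rad (94.3°). The total great-circle distance is δ·R ≈ 1.645 × 6371 ≈ 10480 km, so the target fraction is f = 6000/10480 ≈ 0.572.
Interpolate at f ≈ 0.572 with slerp weights a = sin((1−f)δ)/sin δ ≈ 0.648, b = sin(fδ)/sin δ ≈ 0.811.
p = a·p₁ + b·p₂ ≈ (0.876, 0.340, 0.342); φ = arcsin(p_z) ≈ 19.99°, λ = atan2(p_y, p_x) ≈ 21.18°.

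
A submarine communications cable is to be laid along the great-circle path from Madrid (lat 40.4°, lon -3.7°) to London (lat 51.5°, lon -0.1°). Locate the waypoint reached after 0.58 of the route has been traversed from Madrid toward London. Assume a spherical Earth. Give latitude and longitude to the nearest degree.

The haversine formula gives a central angle δ ≈ 0.199 rad (11.4°) between the endpoints.
Interpolate at f = 0.58 with slerp weights a = sin((1−f)δ)/sin δ ≈ 0.422, b = sin(fδ)/sin δ ≈ 0.583.
p = a·p₁ + b·p₂ ≈ (0.684, -0.021, 0.730); φ = arcsin(p_z) ≈ 46.85°, λ = atan2(p_y, p_x) ≈ -1.79°.

≈ lat 47°, lon -2°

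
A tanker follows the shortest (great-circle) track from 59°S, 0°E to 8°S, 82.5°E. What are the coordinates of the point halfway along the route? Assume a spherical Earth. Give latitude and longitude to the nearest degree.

≈ 40°S, 57°E

Write both endpoints as unit vectors p₁, p₂ with components (cos φ cos λ, cos φ sin λ, sin φ).
The central angle between the endpoints is δ = arccos(p₁·p₂) ≈ 1.384 rad (79.3°).
Interpolate at f = 1/2 with slerp weights a = sin((1−f)δ)/sin δ ≈ 0.649, b = sin(fδ)/sin δ ≈ 0.649.
p = a·p₁ + b·p₂ ≈ (0.418, 0.638, -0.647); φ = arcsin(p_z) ≈ -40.31°, λ = atan2(p_y, p_x) ≈ 56.73°.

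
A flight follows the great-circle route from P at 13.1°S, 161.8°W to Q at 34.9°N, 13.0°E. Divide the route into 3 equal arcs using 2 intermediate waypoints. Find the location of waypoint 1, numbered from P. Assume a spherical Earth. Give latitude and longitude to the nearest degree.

Write both endpoints as unit vectors p₁, p₂ with components (cos φ cos λ, cos φ sin λ, sin φ).
The central angle between the endpoints is δ = arccos(p₁·p₂) ≈ 2.752 rad (157.7°).
Interpolate at f = 1/3 with slerp weights a = sin((1−f)δ)/sin δ ≈ 2.544, b = sin(fδ)/sin δ ≈ 2.092.
p = a·p₁ + b·p₂ ≈ (-0.681, -0.388, 0.621); φ = arcsin(p_z) ≈ 38.36°, λ = atan2(p_y, p_x) ≈ -150.36°.

≈ 38°N, 150°W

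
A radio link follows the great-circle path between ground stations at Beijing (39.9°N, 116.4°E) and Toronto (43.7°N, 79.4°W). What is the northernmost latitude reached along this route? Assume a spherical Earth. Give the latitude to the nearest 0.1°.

The great circle lies in the plane with unit normal n̂ = (p₁ × p₂)/|p₁ × p₂|.
Here n̂_z ≈ +0.152; the vertex latitude is φ_max = arccos|n̂_z| ≈ 81.3°.

≈ 81.3°N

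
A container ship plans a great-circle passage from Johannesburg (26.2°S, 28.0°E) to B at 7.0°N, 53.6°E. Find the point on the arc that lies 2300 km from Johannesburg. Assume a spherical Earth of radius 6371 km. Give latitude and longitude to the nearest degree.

Convert each endpoint to a unit vector on the sphere (x = cos φ cos λ, y = cos φ sin λ, z = sin φ).
The central angle between the endpoints is δ = arccos(p₁·p₂) ≈ 0.724 rad (41.5°). The total great-circle distance is δ·R ≈ 0.724 × 6371 ≈ 4611 km, so the target fraction is f = 2300/4611 ≈ 0.499.
Interpolate at f ≈ 0.499 with slerp weights a = sin((1−f)δ)/sin δ ≈ 0.536, b = sin(fδ)/sin δ ≈ 0.533.
p = a·p₁ + b·p₂ ≈ (0.739, 0.652, -0.172); φ = arcsin(p_z) ≈ -9.88°, λ = atan2(p_y, p_x) ≈ 41.43°.

≈ 10°S, 41°E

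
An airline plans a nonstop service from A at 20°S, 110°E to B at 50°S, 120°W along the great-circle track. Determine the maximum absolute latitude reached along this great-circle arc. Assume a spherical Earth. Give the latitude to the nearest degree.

The great circle lies in the plane with unit normal n̂ = (p₁ × p₂)/|p₁ × p₂|.
Here n̂_z ≈ +0.466; the vertex latitude is φ_max = arccos|n̂_z| ≈ 62.2°.
Check via Clairaut: cos φ_max = |cos φ₁| · sin C = cos(20.0°)·sin(150.2°) ≈ 0.466, again giving ≈ 62.2°.

≈ 62°S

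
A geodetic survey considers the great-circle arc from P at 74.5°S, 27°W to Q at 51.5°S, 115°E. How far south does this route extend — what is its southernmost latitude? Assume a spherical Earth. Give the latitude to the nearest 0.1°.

The great circle lies in the plane with unit normal n̂ = (p₁ × p₂)/|p₁ × p₂|.
Here n̂_z ≈ +0.131; the vertex latitude is φ_max = arccos|n̂_z| ≈ 82.5°.
Check via Clairaut: cos φ_max = |cos φ₁| · sin C = cos(74.5°)·sin(150.7°) ≈ 0.131, again giving ≈ 82.5°.

≈ 82.5°S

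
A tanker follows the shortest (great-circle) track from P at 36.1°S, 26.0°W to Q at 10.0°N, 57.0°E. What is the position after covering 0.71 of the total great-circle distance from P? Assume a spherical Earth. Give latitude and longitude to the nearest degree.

The haversine formula gives a central angle δ ≈ 1.576 rad (90.3°) between the endpoints.
Interpolate at f = 0.71 with slerp weights a = sin((1−f)δ)/sin δ ≈ 0.441, b = sin(fδ)/sin δ ≈ 0.900.
p = a·p₁ + b·p₂ ≈ (0.803, 0.587, -0.104); φ = arcsin(p_z) ≈ -5.96°, λ = atan2(p_y, p_x) ≈ 36.15°.

≈ 6°S, 36°E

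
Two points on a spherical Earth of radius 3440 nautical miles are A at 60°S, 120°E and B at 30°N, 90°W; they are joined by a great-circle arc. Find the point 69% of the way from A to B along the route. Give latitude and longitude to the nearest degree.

From cos δ = sin φ₁ sin φ₂ + cos φ₁ cos φ₂ cos Δλ, the central angle is δ ≈ 2.512 rad (143.9°).
Interpolate at f = 0.69 with slerp weights a = sin((1−f)δ)/sin δ ≈ 1.192, b = sin(fδ)/sin δ ≈ 1.675.
p = a·p₁ + b·p₂ ≈ (-0.298, -0.934, -0.195); φ = arcsin(p_z) ≈ -11.23°, λ = atan2(p_y, p_x) ≈ -107.69°.

≈ 11°S, 108°W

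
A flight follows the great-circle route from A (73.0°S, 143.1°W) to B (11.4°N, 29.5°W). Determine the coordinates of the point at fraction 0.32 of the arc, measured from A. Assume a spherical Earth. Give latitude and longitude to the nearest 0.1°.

Convert each endpoint to a unit vector on the sphere (x = cos φ cos λ, y = cos φ sin λ, z = sin φ).
The central angle between the endpoints is δ = arccos(p₁·p₂) ≈ 1.879 rad (107.7°).
Interpolate at f = 0.32 with slerp weights a = sin((1−f)δ)/sin δ ≈ 1.005, b = sin(fδ)/sin δ ≈ 0.594.
p = a·p₁ + b·p₂ ≈ (0.272, -0.463, -0.844); φ = arcsin(p_z) ≈ -57.53°, λ = atan2(p_y, p_x) ≈ -59.60°.

≈ (57.5°S, 59.6°W)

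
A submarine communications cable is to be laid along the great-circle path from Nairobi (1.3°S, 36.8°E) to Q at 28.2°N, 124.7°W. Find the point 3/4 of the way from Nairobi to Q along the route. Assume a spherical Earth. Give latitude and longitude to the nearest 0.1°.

The haversine formula gives a central angle δ ≈ 2.580 rad (147.8°) between the endpoints.
Interpolate at f = 3/4 with slerp weights a = sin((1−f)δ)/sin δ ≈ 1.128, b = sin(fδ)/sin δ ≈ 1.754.
p = a·p₁ + b·p₂ ≈ (0.023, -0.595, 0.803); φ = arcsin(p_z) ≈ 53.44°, λ = atan2(p_y, p_x) ≈ -87.76°.

≈ 53.4°N, 87.8°W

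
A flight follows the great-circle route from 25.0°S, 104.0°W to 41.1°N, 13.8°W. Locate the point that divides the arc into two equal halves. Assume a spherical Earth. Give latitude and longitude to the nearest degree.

Write both endpoints as unit vectors p₁, p₂ with components (cos φ cos λ, cos φ sin λ, sin φ).
The central angle between the endpoints is δ = arccos(p₁·p₂) ≈ 1.855 rad (106.3°).
Interpolate at f = 1/2 with slerp weights a = sin((1−f)δ)/sin δ ≈ 0.833, b = sin(fδ)/sin δ ≈ 0.833.
p = a·p₁ + b·p₂ ≈ (0.427, -0.883, 0.196); φ = arcsin(p_z) ≈ 11.28°, λ = atan2(p_y, p_x) ≈ -64.18°.

≈ 11°N, 64°W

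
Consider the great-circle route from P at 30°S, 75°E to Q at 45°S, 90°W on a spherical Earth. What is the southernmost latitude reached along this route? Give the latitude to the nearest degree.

≈ 81°S

The great circle lies in the plane with unit normal n̂ = (p₁ × p₂)/|p₁ × p₂|.
Here n̂_z ≈ -0.163; the vertex latitude is φ_max = arccos|n̂_z| ≈ 80.6°.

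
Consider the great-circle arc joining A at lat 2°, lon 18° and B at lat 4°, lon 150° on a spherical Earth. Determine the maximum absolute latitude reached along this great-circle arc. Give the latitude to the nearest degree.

The great circle lies in the plane with unit normal n̂ = (p₁ × p₂)/|p₁ × p₂|.
Here n̂_z ≈ +0.992; the vertex latitude is φ_max = arccos|n̂_z| ≈ 7.4°.
Check via Clairaut: cos φ_max = |cos φ₁| · sin C = cos(2.0°)·sin(82.8°) ≈ 0.992, again giving ≈ 7.4°.

≈ 7°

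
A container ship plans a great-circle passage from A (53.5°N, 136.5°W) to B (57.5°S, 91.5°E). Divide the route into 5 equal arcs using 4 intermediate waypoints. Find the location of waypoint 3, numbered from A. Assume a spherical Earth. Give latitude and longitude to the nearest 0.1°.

Convert each endpoint to a unit vector on the sphere (x = cos φ cos λ, y = cos φ sin λ, z = sin φ).
The central angle between the endpoints is δ = arccos(p₁·p₂) ≈ 2.672 rad (153.1°).
Interpolate at f = 3/5 with slerp weights a = sin((1−f)δ)/sin δ ≈ 1.938, b = sin(fδ)/sin δ ≈ 2.209.
p = a·p₁ + b·p₂ ≈ (-0.867, 0.393, -0.306); φ = arcsin(p_z) ≈ -17.79°, λ = atan2(p_y, p_x) ≈ 155.61°.

≈ (17.8°S, 155.6°E)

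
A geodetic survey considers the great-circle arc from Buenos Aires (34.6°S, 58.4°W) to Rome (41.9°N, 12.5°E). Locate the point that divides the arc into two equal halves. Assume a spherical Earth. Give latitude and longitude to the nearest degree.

≈ 4°N, 25°W

Convert each endpoint to a unit vector on the sphere (x = cos φ cos λ, y = cos φ sin λ, z = sin φ).
The central angle between the endpoints is δ = arccos(p₁·p₂) ≈ 1.751 rad (100.3°).
Interpolate at f = 1/2 with slerp weights a = sin((1−f)δ)/sin δ ≈ 0.780, b = sin(fδ)/sin δ ≈ 0.780.
p = a·p₁ + b·p₂ ≈ (0.904, -0.421, 0.078); φ = arcsin(p_z) ≈ 4.47°, λ = atan2(p_y, p_x) ≈ -25.00°.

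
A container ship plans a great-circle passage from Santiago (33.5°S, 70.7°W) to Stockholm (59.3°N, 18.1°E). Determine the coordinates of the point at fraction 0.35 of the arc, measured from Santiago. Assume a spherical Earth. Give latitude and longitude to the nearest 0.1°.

Write both endpoints as unit vectors p₁, p₂ with components (cos φ cos λ, cos φ sin λ, sin φ).
The central angle between the endpoints is δ = arccos(p₁·p₂) ≈ 2.055 rad (117.8°).
Interpolate at f = 0.35 with slerp weights a = sin((1−f)δ)/sin δ ≈ 1.099, b = sin(fδ)/sin δ ≈ 0.745.
p = a·p₁ + b·p₂ ≈ (0.664, -0.747, 0.034); φ = arcsin(p_z) ≈ 1.93°, λ = atan2(p_y, p_x) ≈ -48.35°.

≈ (1.9°N, 48.4°W)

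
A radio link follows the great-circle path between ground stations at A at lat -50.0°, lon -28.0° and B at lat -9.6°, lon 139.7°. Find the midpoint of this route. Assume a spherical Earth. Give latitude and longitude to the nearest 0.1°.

≈ lat -67.7°, lon 118.8°

Convert each endpoint to a unit vector on the sphere (x = cos φ cos λ, y = cos φ sin λ, z = sin φ).
The central angle between the endpoints is δ = arccos(p₁·p₂) ≈ 2.085 rad (119.4°).
Interpolate at f = 1/2 with slerp weights a = sin((1−f)δ)/sin δ ≈ 0.992, b = sin(fδ)/sin δ ≈ 0.992.
p = a·p₁ + b·p₂ ≈ (-0.183, 0.333, -0.925); φ = arcsin(p_z) ≈ -67.66°, λ = atan2(p_y, p_x) ≈ 118.77°.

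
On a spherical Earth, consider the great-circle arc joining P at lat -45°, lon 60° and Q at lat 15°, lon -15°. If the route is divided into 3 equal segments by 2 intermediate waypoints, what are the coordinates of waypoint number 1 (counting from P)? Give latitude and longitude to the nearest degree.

The haversine formula gives a central angle δ ≈ 1.577 rad (90.4°) between the endpoints.
Interpolate at f = 1/3 with slerp weights a = sin((1−f)δ)/sin δ ≈ 0.868, b = sin(fδ)/sin δ ≈ 0.502.
p = a·p₁ + b·p₂ ≈ (0.775, 0.406, -0.484); φ = arcsin(p_z) ≈ -28.95°, λ = atan2(p_y, p_x) ≈ 27.65°.

≈ lat -29°, lon 28°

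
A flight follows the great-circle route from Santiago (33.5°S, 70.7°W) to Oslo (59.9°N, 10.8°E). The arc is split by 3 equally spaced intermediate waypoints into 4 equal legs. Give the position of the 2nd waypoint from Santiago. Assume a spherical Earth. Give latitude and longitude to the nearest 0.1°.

Convert each endpoint to a unit vector on the sphere (x = cos φ cos λ, y = cos φ sin λ, z = sin φ).
The central angle between the endpoints is δ = arccos(p₁·p₂) ≈ 2.000 rad (114.6°).
Interpolate at f = 2/4 with slerp weights a = sin((1−f)δ)/sin δ ≈ 0.925, b = sin(fδ)/sin δ ≈ 0.925.
p = a·p₁ + b·p₂ ≈ (0.711, -0.641, 0.290); φ = arcsin(p_z) ≈ 16.84°, λ = atan2(p_y, p_x) ≈ -42.05°.

≈ 16.8°N, 42.1°W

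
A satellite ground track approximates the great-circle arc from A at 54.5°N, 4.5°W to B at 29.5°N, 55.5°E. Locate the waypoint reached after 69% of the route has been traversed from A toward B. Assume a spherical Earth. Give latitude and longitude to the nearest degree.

≈ 40°N, 42°E

Write both endpoints as unit vectors p₁, p₂ with components (cos φ cos λ, cos φ sin λ, sin φ).
The central angle between the endpoints is δ = arccos(p₁·p₂) ≈ 0.858 rad (49.2°).
Interpolate at f = 0.69 with slerp weights a = sin((1−f)δ)/sin δ ≈ 0.347, b = sin(fδ)/sin δ ≈ 0.738.
p = a·p₁ + b·p₂ ≈ (0.565, 0.513, 0.646); φ = arcsin(p_z) ≈ 40.25°, λ = atan2(p_y, p_x) ≈ 42.26°.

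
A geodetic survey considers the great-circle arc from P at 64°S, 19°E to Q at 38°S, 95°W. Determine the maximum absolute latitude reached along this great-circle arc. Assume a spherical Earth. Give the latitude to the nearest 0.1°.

The great circle lies in the plane with unit normal n̂ = (p₁ × p₂)/|p₁ × p₂|.
Here n̂_z ≈ -0.346; the vertex latitude is φ_max = arccos|n̂_z| ≈ 69.7°.
Check via Clairaut: cos φ_max = |cos φ₁| · sin C = cos(64.0°)·sin(127.8°) ≈ 0.346, again giving ≈ 69.7°.

≈ 69.7°S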